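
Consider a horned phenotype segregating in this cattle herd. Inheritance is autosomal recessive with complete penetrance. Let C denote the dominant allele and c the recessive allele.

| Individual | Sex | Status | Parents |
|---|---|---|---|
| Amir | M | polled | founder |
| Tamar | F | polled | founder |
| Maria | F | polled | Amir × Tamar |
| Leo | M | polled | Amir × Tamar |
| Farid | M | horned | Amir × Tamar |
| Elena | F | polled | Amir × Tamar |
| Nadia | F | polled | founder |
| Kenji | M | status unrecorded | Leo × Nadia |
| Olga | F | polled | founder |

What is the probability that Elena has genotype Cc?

2/3

Amir is polled so carries C and passed c to Farid (cc), so Amir is Cc.
Tamar is polled so carries C and passed c to Farid (cc), so Tamar is Cc.
Their cross gives offspring ratios 1/4 CC : 1/2 Cc : 1/4 cc. Conditioning on Elena being polled, P(Cc) = 1/2 / 3/4 = 2/3.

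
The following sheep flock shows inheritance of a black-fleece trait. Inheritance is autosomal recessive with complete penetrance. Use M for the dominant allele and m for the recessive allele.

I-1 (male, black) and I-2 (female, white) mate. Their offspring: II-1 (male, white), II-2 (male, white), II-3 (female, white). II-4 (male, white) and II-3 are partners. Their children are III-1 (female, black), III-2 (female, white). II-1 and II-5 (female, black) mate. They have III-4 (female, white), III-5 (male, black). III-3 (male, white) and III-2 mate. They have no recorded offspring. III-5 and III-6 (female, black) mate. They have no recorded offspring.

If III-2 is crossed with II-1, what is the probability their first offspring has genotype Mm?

II-4 is white so carries M and passed m to III-1 (mm), so II-4 is Mm.
II-3 is white so carries M and received m from I-1 (mm), so II-3 is Mm.
III-2 is a white offspring of II-4 (Mm) × II-3 (Mm), whose cross gives 1/4 MM : 1/2 Mm : 1/4 mm; conditioning on being white, III-2 is MM with probability 1/3, Mm with probability 2/3.
II-1 is white so carries M and received m from I-1 (mm), so II-1 is Mm.
Summing over parental genotype combinations, P(offspring has genotype Mm) = 1/3·1/2 + 2/3·1/2 = 1/2.

1/2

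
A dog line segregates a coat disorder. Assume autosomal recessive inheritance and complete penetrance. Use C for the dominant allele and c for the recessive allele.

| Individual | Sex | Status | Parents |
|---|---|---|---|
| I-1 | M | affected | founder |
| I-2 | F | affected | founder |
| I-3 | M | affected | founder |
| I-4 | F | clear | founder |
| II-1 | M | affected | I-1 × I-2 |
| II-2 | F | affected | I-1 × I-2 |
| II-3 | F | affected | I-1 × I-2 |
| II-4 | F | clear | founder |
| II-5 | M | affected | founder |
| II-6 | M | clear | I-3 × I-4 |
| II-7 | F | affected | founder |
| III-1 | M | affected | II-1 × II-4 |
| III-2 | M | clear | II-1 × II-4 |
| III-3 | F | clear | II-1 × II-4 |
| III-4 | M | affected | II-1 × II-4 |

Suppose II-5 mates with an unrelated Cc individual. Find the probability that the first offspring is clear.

II-5 is affected, so II-5 is cc.
The cross gives 1/2 Cc : 1/2 cc, so P(offspring is clear) = 1/2.

1/2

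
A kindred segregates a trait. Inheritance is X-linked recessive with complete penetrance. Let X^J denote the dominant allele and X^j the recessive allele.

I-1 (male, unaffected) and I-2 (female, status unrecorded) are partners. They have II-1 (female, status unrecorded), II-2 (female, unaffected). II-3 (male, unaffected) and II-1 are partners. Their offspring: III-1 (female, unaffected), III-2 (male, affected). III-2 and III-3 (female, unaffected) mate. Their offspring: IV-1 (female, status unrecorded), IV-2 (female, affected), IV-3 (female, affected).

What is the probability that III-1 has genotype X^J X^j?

1/2

II-3 is unaffected, so II-3 is X^J Y.
II-1 received J from I-1 (X^J Y) and passed j to III-2 (X^j Y), so II-1 is X^J X^j.
Their cross gives offspring ratios 1/2 X^J X^J : 1/2 X^J X^j. Conditioning on III-1 being unaffected, P(X^J X^j) = 1/2 / 1 = 1/2.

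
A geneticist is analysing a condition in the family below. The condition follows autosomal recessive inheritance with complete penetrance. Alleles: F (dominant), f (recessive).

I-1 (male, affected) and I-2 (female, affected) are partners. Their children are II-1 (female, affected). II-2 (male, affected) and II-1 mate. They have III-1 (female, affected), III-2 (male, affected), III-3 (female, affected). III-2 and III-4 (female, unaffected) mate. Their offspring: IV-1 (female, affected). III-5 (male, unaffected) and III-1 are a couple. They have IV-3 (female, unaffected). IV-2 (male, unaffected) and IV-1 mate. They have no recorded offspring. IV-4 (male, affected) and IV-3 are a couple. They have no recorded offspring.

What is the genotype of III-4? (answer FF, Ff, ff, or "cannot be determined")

Ff

From phenotype alone, III-4 is FF or Ff.
III-4 is unaffected so carries F and passed f to IV-1 (ff), so III-4 is Ff.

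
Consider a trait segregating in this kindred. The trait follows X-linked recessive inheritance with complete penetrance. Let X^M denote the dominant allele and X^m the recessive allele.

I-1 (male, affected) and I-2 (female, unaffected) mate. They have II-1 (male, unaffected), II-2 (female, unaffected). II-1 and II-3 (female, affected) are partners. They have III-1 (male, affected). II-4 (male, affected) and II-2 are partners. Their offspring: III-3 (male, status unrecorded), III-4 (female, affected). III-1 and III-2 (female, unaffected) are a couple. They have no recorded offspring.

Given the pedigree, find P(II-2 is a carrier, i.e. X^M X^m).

II-2 is unaffected so carries M and received m from I-1 (X^m Y), so II-2 is X^M X^m, giving P(X^M X^m) = 1.

1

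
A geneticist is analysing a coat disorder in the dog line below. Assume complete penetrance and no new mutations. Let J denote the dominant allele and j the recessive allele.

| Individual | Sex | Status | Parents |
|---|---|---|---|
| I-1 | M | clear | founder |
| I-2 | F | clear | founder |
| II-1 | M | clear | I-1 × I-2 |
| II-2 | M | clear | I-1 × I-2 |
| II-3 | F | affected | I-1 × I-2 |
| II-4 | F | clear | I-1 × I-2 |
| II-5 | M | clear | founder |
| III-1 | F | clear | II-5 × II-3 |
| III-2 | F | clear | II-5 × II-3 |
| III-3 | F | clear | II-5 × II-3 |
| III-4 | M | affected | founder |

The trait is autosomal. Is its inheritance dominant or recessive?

recessive

I-1 and I-2 are both clear yet have an affected child II-3. Under dominance, an affected child requires at least one affected parent, so the trait cannot be dominant.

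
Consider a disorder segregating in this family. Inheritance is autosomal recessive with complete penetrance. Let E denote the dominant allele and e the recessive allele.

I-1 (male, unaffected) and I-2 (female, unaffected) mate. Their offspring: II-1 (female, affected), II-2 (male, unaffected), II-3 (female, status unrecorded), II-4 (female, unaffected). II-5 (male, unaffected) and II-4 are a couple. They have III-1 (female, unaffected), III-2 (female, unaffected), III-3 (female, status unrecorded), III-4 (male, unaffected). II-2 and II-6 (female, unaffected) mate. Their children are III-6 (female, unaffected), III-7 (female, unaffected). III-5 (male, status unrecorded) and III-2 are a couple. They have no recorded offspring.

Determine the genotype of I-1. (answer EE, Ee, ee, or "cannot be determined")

From phenotype alone, I-1 is EE or Ee.
I-1 is unaffected so carries E and passed e to II-1 (ee), so I-1 is Ee.

Ee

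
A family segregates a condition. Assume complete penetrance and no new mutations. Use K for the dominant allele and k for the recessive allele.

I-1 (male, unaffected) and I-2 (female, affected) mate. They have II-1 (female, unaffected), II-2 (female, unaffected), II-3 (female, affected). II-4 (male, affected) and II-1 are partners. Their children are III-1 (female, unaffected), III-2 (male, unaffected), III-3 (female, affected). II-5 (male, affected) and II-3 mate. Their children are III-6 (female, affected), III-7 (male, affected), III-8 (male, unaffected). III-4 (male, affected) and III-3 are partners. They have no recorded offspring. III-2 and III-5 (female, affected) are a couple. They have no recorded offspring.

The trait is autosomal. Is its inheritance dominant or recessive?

II-5 and II-3 are both affected yet have an unaffected child III-8. Under a recessive model two affected parents are homozygous and every child would be affected, so the trait cannot be recessive.

dominant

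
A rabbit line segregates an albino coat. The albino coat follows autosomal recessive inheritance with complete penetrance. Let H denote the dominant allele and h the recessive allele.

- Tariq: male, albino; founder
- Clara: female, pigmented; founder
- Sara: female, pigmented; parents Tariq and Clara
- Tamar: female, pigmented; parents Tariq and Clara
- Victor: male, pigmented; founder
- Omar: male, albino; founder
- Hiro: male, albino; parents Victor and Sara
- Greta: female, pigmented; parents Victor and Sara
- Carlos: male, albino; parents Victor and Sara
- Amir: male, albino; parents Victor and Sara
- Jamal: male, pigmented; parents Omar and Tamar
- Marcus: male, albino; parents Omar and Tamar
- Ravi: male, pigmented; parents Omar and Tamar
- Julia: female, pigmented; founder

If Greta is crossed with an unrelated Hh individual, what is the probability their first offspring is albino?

Victor is pigmented so carries H and passed h to Hiro (hh), so Victor is Hh.
Sara is pigmented so carries H and received h from Tariq (hh), so Sara is Hh.
Greta is a pigmented offspring of Victor (Hh) × Sara (Hh), whose cross gives 1/4 HH : 1/2 Hh : 1/4 hh; conditioning on being pigmented, Greta is HH with probability 1/3, Hh with probability 2/3.
Summing over parental genotype combinations, P(offspring is albino) = 2/3·1/4 = 1/6.

1/6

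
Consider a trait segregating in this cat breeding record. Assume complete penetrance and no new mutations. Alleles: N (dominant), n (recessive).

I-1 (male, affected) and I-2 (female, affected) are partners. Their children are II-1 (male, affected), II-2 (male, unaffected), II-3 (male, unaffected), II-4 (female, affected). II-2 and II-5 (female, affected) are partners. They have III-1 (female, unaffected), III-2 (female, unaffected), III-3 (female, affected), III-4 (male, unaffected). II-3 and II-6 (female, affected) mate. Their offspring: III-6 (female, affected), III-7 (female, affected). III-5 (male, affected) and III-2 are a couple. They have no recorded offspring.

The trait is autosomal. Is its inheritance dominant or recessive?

I-1 and I-2 are both affected yet have an unaffected child II-2. Under a recessive model two affected parents are homozygous and every child would be affected, so the trait cannot be recessive.

dominant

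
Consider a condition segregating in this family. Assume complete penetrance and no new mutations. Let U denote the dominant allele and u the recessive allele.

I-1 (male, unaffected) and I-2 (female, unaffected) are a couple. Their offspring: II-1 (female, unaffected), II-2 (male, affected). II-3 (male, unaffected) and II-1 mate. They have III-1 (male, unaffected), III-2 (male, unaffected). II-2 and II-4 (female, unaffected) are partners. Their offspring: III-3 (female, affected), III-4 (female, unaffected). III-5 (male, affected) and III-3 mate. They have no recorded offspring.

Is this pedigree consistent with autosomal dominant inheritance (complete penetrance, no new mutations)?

No

Under autosomal dominant, II-2 (affected, male) cannot arise from I-1 (unaffected) × I-2 (unaffected).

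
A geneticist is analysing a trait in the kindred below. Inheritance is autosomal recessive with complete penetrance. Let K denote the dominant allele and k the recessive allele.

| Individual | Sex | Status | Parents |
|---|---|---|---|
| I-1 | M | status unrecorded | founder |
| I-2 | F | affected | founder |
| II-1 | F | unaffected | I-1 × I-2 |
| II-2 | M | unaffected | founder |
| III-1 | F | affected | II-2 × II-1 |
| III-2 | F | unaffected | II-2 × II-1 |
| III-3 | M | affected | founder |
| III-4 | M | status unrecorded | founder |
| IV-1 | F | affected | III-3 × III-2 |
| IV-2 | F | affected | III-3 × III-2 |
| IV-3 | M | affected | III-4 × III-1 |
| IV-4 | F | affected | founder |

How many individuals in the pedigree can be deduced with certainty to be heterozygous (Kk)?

Obligate heterozygotes: II-1 is unaffected so carries K and received k from I-2 (kk), so II-1 is Kk; II-2 is unaffected so carries K and passed k to III-1 (kk), so II-2 is Kk; III-2 is unaffected so carries K and passed k to IV-1 (kk), so III-2 is Kk.
Every other individual is either homozygous by phenotype or has at least one consistent homozygous assignment, so the count is 3.

3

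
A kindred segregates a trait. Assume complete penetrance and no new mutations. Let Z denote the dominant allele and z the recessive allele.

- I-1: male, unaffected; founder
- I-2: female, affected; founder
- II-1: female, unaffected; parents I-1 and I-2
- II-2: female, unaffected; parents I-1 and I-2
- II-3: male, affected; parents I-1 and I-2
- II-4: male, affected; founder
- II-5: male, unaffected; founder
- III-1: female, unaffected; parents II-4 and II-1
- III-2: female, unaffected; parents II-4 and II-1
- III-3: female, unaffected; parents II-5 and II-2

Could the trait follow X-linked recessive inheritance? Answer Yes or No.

Yes

A consistent assignment under X-linked recessive exists: I-1 X^Z Y, I-2 X^z X^z, II-1 X^Z X^z, II-2 X^Z X^z, II-3 X^z Y, II-4 X^z Y, II-5 X^Z Y, III-1 X^Z X^z, III-2 X^Z X^z, III-3 X^Z X^Z.
In this assignment every recorded phenotype matches its genotype and every non-founder's genotype is obtainable from its parents' genotypes, so the pedigree is consistent.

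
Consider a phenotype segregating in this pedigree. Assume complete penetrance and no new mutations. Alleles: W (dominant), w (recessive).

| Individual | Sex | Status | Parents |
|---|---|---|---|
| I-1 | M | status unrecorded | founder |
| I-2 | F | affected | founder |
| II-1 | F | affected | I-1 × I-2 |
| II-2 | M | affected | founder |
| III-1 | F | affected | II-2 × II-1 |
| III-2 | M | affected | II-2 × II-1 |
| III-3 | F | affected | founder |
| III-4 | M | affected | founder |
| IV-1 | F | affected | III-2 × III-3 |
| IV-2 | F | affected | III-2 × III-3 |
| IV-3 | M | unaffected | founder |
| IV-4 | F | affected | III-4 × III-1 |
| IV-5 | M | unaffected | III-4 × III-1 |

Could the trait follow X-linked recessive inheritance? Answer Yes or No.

Under X-linked recessive, IV-5 (unaffected, male) cannot arise from III-4 (affected) × III-1 (affected).

No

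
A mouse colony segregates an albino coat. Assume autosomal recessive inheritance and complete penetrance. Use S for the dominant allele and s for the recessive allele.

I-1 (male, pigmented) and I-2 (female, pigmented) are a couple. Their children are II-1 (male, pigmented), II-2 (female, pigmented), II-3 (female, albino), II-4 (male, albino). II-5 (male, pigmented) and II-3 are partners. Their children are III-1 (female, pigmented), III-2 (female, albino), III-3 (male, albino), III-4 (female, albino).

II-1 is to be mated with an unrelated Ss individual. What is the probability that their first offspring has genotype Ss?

1/2

I-1 is pigmented so carries S and passed s to II-3 (ss), so I-1 is Ss.
I-2 is pigmented so carries S and passed s to II-3 (ss), so I-2 is Ss.
II-1 is a pigmented offspring of I-1 (Ss) × I-2 (Ss), whose cross gives 1/4 SS : 1/2 Ss : 1/4 ss; conditioning on being pigmented, II-1 is SS with probability 1/3, Ss with probability 2/3.
Summing over parental genotype combinations, P(offspring has genotype Ss) = 1/3·1/2 + 2/3·1/2 = 1/2.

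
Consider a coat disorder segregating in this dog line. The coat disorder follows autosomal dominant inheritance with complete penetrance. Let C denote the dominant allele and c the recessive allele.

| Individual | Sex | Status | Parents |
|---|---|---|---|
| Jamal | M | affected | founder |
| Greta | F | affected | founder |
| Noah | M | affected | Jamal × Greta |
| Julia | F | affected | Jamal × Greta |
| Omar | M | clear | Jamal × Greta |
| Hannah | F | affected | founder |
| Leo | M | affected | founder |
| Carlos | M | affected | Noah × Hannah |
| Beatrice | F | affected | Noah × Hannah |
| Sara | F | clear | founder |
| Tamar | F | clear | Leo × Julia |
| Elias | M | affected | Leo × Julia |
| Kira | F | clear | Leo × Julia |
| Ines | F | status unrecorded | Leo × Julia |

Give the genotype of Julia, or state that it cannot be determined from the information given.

Cc

From phenotype alone, Julia is CC or Cc.
Julia is affected so carries C and passed c to Tamar (cc), so Julia is Cc.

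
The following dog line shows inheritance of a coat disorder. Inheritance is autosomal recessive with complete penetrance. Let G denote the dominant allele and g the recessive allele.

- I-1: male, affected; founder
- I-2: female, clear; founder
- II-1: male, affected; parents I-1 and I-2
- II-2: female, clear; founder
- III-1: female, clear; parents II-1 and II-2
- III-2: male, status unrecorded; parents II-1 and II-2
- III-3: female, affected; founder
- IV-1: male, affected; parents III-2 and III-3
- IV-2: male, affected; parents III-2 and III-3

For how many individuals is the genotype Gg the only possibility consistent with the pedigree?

Obligate heterozygotes: I-2 is clear so carries G and passed g to II-1 (gg), so I-2 is Gg; III-1 is clear so carries G and received g from II-1 (gg), so III-1 is Gg.
Every other individual is either homozygous by phenotype or has at least one consistent homozygous assignment, so the count is 2.

2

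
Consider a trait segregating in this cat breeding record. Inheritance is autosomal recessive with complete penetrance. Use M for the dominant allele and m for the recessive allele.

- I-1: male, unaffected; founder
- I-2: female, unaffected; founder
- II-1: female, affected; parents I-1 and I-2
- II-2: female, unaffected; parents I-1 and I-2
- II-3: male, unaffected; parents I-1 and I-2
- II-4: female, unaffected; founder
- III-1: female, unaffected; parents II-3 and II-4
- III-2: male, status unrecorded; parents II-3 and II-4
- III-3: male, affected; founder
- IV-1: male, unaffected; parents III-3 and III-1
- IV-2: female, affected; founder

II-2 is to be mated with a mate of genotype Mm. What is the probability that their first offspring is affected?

1/6

I-1 is unaffected so carries M and passed m to II-1 (mm), so I-1 is Mm.
I-2 is unaffected so carries M and passed m to II-1 (mm), so I-2 is Mm.
II-2 is an unaffected offspring of I-1 (Mm) × I-2 (Mm), whose cross gives 1/4 MM : 1/2 Mm : 1/4 mm; conditioning on being unaffected, II-2 is MM with probability 1/3, Mm with probability 2/3.
Summing over parental genotype combinations, P(offspring is affected) = 2/3·1/4 = 1/6.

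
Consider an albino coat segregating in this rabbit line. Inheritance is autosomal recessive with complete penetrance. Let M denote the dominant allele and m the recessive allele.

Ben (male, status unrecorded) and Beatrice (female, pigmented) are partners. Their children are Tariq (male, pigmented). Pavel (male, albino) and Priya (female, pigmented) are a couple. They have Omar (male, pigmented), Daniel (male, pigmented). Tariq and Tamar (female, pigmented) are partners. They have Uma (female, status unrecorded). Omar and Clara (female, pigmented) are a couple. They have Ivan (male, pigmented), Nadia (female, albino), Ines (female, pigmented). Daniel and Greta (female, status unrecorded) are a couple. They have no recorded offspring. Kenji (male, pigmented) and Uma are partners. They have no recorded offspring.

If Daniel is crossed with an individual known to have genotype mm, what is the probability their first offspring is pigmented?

1/2

Daniel is pigmented so carries M and received m from Pavel (mm), so Daniel is Mm.
The cross gives 1/2 Mm : 1/2 mm, so P(offspring is pigmented) = 1/2.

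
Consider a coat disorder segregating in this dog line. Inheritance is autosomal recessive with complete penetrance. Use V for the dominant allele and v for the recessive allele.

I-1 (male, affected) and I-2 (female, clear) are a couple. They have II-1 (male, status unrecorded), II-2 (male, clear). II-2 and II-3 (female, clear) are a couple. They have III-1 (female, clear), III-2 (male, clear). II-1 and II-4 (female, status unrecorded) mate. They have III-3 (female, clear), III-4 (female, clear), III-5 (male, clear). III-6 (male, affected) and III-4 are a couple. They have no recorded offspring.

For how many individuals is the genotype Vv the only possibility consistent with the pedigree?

Obligate heterozygotes: II-2 is clear so carries V and received v from I-1 (vv), so II-2 is Vv.
Every other individual is either homozygous by phenotype or has at least one consistent homozygous assignment, so the count is 1.

1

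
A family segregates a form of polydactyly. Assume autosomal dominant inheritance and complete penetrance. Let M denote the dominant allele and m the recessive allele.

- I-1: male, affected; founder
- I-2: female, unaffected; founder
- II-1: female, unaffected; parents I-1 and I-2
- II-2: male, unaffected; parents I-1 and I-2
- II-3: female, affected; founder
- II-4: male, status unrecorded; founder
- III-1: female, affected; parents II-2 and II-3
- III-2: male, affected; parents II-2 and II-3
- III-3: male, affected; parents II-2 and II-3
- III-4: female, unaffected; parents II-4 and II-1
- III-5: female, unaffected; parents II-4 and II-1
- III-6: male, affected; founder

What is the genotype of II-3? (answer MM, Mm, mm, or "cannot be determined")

cannot be determined

II-3's phenotype allows MM or Mm, and no parent or child forces a single allele at both positions; consistent genotype assignments exist with II-3 as MM or Mm.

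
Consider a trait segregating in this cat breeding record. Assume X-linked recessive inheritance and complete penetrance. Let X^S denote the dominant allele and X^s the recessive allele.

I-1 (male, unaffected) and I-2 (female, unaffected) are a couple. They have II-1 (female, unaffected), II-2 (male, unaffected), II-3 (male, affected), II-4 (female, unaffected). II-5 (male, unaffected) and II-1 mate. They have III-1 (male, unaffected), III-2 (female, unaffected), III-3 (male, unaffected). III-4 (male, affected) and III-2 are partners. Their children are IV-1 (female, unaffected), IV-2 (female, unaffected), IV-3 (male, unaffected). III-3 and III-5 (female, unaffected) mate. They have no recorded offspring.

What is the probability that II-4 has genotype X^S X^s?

I-1 is unaffected, so I-1 is X^S Y.
I-2 is unaffected so carries S and passed s to II-3 (X^s Y), so I-2 is X^S X^s.
Their cross gives offspring ratios 1/2 X^S X^S : 1/2 X^S X^s. Conditioning on II-4 being unaffected, P(X^S X^s) = 1/2 / 1 = 1/2.

1/2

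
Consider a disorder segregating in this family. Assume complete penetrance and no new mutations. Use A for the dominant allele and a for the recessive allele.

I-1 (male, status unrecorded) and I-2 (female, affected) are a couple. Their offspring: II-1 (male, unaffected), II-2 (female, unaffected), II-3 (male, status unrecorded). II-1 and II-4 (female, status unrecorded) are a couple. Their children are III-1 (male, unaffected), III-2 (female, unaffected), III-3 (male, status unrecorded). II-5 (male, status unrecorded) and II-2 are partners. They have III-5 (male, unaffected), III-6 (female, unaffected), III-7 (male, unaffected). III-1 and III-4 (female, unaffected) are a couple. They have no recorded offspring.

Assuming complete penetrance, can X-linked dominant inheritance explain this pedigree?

A consistent assignment under X-linked dominant exists: I-1 X^a Y, I-2 X^A X^a, II-1 X^a Y, II-2 X^a X^a, II-3 X^A Y, II-4 X^A X^a, II-5 X^a Y, III-1 X^a Y, III-2 X^a X^a, III-3 X^A Y, III-4 X^a X^a, III-5 X^a Y, III-6 X^a X^a, III-7 X^a Y.
In this assignment every recorded phenotype matches its genotype and every non-founder's genotype is obtainable from its parents' genotypes, so the pedigree is consistent.

Yes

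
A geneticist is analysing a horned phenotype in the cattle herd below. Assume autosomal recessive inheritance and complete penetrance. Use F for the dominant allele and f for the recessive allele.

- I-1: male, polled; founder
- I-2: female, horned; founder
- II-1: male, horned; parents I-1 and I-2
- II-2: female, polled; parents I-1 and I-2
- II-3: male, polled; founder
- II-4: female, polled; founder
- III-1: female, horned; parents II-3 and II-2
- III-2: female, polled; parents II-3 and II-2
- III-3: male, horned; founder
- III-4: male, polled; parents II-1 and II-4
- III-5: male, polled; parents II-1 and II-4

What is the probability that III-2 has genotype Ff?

II-3 is polled so carries F and passed f to III-1 (ff), so II-3 is Ff.
II-2 is polled so carries F and received f from I-2 (ff), so II-2 is Ff.
Their cross gives offspring ratios 1/4 FF : 1/2 Ff : 1/4 ff. Conditioning on III-2 being polled, P(Ff) = 1/2 / 3/4 = 2/3.

2/3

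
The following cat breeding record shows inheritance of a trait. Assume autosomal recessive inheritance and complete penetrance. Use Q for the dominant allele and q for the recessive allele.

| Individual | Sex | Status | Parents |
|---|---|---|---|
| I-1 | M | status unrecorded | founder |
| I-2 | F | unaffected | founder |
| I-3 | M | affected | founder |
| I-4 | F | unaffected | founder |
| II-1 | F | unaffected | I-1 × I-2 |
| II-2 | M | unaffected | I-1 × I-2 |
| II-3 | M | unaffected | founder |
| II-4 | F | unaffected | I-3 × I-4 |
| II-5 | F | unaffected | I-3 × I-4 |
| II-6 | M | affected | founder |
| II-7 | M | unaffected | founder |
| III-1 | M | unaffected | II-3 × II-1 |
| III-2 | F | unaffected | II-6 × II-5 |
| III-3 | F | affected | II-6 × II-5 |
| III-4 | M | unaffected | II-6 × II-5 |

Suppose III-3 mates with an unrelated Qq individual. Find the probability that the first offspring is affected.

III-3 is affected, so III-3 is qq.
The cross gives 1/2 Qq : 1/2 qq, so P(offspring is affected) = 1/2.

1/2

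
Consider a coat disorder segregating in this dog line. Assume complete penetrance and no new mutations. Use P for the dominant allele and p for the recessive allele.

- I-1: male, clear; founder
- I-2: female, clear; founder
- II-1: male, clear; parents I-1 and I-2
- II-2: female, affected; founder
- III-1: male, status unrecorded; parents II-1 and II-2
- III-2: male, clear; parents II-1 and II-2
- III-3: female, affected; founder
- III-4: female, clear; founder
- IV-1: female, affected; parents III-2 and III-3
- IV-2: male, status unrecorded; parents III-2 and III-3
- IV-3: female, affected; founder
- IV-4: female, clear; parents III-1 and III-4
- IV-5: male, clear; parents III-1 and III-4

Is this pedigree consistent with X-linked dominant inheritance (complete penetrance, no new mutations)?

A consistent assignment under X-linked dominant exists: I-1 X^p Y, I-2 X^p X^p, II-1 X^p Y, II-2 X^P X^p, III-1 X^p Y, III-2 X^p Y, III-3 X^P X^P, III-4 X^p X^p, IV-1 X^P X^p, IV-2 X^P Y, IV-3 X^P X^P, IV-4 X^p X^p, IV-5 X^p Y.
In this assignment every recorded phenotype matches its genotype and every non-founder's genotype is obtainable from its parents' genotypes, so the pedigree is consistent.

Yes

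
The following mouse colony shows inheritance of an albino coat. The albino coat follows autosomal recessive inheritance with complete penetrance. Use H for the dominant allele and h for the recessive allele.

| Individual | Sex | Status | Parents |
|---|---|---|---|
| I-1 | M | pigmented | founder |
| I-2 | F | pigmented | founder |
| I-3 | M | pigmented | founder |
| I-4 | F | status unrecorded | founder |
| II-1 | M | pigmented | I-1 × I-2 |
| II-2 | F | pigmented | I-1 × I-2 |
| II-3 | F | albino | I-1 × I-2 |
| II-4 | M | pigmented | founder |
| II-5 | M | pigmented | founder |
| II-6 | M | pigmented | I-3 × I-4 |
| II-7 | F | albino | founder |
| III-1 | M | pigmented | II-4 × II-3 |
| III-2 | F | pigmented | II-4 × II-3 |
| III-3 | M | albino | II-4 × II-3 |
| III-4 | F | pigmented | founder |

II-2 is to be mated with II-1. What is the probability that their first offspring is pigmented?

8/9

I-1 is pigmented so carries H and passed h to II-3 (hh), so I-1 is Hh.
I-2 is pigmented so carries H and passed h to II-3 (hh), so I-2 is Hh.
II-2 is a pigmented offspring of I-1 (Hh) × I-2 (Hh), whose cross gives 1/4 HH : 1/2 Hh : 1/4 hh; conditioning on being pigmented, II-2 is HH with probability 1/3, Hh with probability 2/3.
II-1 is a pigmented offspring of I-1 (Hh) × I-2 (Hh), whose cross gives 1/4 HH : 1/2 Hh : 1/4 hh; conditioning on being pigmented, II-1 is HH with probability 1/3, Hh with probability 2/3.
Summing over parental genotype combinations, P(offspring is pigmented) = 1/9·1 + 2/9·1 + 2/9·1 + 4/9·3/4 = 8/9.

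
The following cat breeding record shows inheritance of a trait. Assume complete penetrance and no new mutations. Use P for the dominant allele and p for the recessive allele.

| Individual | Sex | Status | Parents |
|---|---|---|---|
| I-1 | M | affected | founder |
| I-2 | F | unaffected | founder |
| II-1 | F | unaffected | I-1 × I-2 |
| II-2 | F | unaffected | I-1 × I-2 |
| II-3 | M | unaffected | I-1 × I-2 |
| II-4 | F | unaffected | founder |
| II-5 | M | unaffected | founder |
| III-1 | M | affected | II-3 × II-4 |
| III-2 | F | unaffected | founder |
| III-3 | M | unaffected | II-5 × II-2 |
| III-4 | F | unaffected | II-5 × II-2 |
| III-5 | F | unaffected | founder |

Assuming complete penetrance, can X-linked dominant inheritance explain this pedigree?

Under X-linked dominant, II-1 (unaffected, female) cannot arise from I-1 (affected) × I-2 (unaffected).

No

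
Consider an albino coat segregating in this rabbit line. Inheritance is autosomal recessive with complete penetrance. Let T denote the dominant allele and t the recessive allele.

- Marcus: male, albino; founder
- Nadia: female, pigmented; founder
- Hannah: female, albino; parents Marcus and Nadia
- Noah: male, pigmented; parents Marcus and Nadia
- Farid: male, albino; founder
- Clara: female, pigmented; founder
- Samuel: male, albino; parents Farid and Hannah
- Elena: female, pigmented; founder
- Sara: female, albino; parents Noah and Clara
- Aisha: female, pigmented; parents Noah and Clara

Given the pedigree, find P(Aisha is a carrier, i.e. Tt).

2/3

Noah is pigmented so carries T and received t from Marcus (tt), so Noah is Tt.
Clara is pigmented so carries T and passed t to Sara (tt), so Clara is Tt.
Their cross gives offspring ratios 1/4 TT : 1/2 Tt : 1/4 tt. Conditioning on Aisha being pigmented, P(Tt) = 1/2 / 3/4 = 2/3.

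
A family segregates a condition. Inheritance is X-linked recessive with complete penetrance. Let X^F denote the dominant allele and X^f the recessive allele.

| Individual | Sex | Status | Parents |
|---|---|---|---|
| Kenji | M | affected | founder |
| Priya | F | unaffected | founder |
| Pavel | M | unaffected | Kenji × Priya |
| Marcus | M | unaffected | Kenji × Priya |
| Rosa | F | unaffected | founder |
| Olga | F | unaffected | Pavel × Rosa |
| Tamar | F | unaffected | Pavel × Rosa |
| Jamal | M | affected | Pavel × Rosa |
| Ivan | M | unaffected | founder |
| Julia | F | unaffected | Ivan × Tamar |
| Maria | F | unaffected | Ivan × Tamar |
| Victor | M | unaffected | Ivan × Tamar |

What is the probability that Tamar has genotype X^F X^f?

1/3

Pavel is unaffected, so Pavel is X^F Y.
Rosa is unaffected so carries F and passed f to Jamal (X^f Y), so Rosa is X^F X^f.
Their cross gives offspring ratios 1/2 X^F X^F : 1/2 X^F X^f. Conditioning on Tamar being unaffected, P(X^F X^f) = 1/2 / 1 = 1/2 before taking Tamar's own offspring into account.
Ivan is unaffected, so Ivan is X^F Y.
Now use Tamar's offspring. Probability of each recorded status — unaffected son Victor: 1/2 if Tamar is X^F X^f, 1 if X^F X^F. (Julia, Maria: equally likely either way, so uninformative.)
Bayes: P(X^F X^f) = 1/2·1/2 / (1/2·1/2 + 1/2·1) = 1/3.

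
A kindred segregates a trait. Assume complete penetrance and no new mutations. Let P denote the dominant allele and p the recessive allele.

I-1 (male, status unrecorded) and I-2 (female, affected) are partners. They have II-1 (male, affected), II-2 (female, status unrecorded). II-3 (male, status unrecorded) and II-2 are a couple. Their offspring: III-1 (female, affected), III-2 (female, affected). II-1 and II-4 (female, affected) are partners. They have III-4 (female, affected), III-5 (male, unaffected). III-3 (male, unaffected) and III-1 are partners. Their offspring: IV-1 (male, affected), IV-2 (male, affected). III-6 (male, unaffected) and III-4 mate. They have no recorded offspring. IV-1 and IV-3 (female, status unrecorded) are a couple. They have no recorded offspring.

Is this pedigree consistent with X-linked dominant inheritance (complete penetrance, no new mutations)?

Yes

A consistent assignment under X-linked dominant exists: I-1 X^P Y, I-2 X^P X^P, II-1 X^P Y, II-2 X^P X^P, II-3 X^P Y, II-4 X^P X^p, III-1 X^P X^P, III-2 X^P X^P, III-3 X^p Y, III-4 X^P X^P, III-5 X^p Y, III-6 X^p Y, IV-1 X^P Y, IV-2 X^P Y, IV-3 X^P X^P.
In this assignment every recorded phenotype matches its genotype and every non-founder's genotype is obtainable from its parents' genotypes, so the pedigree is consistent.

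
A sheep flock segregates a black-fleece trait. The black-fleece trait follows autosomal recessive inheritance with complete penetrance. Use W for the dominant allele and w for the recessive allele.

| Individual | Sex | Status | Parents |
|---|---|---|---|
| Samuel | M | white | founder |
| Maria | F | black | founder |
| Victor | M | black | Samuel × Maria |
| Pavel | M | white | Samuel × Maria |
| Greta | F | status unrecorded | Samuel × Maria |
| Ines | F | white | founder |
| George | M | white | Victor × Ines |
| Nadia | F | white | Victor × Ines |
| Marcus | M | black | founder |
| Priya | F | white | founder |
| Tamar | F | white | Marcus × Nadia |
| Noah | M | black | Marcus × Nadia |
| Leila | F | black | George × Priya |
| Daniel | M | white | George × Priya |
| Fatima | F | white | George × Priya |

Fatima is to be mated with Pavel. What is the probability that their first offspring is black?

George is white so carries W and received w from Victor (ww), so George is Ww.
Priya is white so carries W and passed w to Leila (ww), so Priya is Ww.
Fatima is a white offspring of George (Ww) × Priya (Ww), whose cross gives 1/4 WW : 1/2 Ww : 1/4 ww; conditioning on being white, Fatima is WW with probability 1/3, Ww with probability 2/3.
Pavel is white so carries W and received w from Maria (ww), so Pavel is Ww.
Summing over parental genotype combinations, P(offspring is black) = 2/3·1/4 = 1/6.

1/6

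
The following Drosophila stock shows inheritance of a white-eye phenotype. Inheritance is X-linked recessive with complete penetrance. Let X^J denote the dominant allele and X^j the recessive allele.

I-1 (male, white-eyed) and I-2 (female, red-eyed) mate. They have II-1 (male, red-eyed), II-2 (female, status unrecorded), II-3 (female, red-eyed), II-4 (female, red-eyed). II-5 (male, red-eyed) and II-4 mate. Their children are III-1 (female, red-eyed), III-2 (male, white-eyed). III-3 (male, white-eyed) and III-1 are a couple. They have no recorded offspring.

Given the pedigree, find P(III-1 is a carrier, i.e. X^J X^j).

II-5 is red-eyed, so II-5 is X^J Y.
II-4 is red-eyed so carries J and received j from I-1 (X^j Y), so II-4 is X^J X^j.
Their cross gives offspring ratios 1/2 X^J X^J : 1/2 X^J X^j. Conditioning on III-1 being red-eyed, P(X^J X^j) = 1/2 / 1 = 1/2.

1/2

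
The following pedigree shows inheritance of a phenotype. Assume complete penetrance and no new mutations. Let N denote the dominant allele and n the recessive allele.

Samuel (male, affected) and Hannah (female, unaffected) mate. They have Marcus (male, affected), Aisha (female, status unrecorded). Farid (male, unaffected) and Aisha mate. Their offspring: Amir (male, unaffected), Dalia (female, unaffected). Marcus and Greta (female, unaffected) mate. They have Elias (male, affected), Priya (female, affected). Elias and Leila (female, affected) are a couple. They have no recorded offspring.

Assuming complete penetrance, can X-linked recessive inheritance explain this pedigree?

Yes

A consistent assignment under X-linked recessive exists: Samuel X^n Y, Hannah X^N X^n, Marcus X^n Y, Aisha X^N X^n, Farid X^N Y, Greta X^N X^n, Amir X^N Y, Dalia X^N X^N, Elias X^n Y, Priya X^n X^n, Leila X^n X^n.
In this assignment every recorded phenotype matches its genotype and every non-founder's genotype is obtainable from its parents' genotypes, so the pedigree is consistent.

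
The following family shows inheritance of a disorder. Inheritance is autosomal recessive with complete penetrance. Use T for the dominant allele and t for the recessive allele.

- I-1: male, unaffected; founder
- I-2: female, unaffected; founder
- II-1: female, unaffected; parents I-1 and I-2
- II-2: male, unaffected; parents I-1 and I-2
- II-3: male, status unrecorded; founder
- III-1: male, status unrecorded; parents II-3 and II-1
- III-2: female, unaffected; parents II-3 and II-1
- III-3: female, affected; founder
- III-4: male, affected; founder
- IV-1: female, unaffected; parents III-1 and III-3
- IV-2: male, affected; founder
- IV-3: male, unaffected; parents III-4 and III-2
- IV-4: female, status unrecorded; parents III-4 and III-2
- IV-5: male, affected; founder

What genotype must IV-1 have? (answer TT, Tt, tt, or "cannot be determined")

Tt

From phenotype alone, IV-1 is TT or Tt.
IV-1 is unaffected so carries T and received t from III-3 (tt), so IV-1 is Tt.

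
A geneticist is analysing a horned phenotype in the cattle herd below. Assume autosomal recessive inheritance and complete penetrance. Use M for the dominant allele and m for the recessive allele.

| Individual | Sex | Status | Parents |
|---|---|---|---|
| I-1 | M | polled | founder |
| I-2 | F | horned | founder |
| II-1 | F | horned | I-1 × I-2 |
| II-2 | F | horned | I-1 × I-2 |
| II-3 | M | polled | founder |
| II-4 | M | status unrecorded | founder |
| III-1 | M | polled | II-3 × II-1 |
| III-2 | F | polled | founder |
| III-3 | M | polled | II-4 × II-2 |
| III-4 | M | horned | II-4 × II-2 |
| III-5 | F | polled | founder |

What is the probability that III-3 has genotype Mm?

III-3 is polled so carries M and received m from II-2 (mm), so III-3 is Mm, giving P(Mm) = 1.

1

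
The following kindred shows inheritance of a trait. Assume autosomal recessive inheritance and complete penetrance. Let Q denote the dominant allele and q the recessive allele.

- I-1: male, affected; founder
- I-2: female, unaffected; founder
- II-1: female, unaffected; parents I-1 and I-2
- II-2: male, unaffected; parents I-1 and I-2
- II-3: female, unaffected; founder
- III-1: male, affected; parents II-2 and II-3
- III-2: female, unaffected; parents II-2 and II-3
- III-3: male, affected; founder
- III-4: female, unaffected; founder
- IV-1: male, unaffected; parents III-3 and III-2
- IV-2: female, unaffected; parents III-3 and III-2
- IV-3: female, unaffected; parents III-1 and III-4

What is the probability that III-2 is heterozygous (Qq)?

1/3

II-2 is unaffected so carries Q and received q from I-1 (qq), so II-2 is Qq.
II-3 is unaffected so carries Q and passed q to III-1 (qq), so II-3 is Qq.
Their cross gives offspring ratios 1/4 QQ : 1/2 Qq : 1/4 qq. Conditioning on III-2 being unaffected, P(Qq) = 1/2 / 3/4 = 2/3 before taking III-2's own offspring into account.
III-3 is affected, so III-3 is qq.
Now use III-2's offspring. Probability of each recorded status — unaffected son IV-1: 1/2 if III-2 is Qq, 1 if QQ; unaffected daughter IV-2: 1/2 if III-2 is Qq, 1 if QQ.
Bayes: P(Qq) = 2/3·1/4 / (2/3·1/4 + 1/3·1) = 1/3.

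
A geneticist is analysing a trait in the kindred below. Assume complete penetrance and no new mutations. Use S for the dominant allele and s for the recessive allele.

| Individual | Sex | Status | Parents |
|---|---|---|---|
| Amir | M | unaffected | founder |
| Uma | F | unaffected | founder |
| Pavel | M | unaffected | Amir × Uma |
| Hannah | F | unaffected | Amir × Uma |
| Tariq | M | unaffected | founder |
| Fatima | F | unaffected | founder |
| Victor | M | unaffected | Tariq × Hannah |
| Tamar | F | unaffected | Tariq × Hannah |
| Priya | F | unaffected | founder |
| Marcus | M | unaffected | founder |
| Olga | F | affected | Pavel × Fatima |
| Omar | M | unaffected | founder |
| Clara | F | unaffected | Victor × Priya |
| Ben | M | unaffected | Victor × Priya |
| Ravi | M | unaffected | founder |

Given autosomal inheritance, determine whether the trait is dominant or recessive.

recessive

Pavel and Fatima are both unaffected yet have an affected child Olga. Under dominance, an affected child requires at least one affected parent, so the trait cannot be dominant.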